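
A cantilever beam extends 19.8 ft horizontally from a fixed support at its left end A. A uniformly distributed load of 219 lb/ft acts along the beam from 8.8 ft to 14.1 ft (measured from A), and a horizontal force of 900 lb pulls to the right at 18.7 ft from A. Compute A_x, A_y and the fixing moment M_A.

A_x = -900.0 lb, A_y = 1161 lb, M_A = 13290 lb·ft

Resultant of the distributed load: 219 × 5.3 = 1160.7 lb at 11.45 ft from A.
ΣF_x = 0: A_x + 900 = 0 → A_x = -900.0 lb.
ΣF_y = 0: A_y − 219·5.3 = 0 → A_y = 1161 lb.
ΣM about A: M_A − (219·5.3)·11.45 = 0 → M_A = 13290 lb·ft.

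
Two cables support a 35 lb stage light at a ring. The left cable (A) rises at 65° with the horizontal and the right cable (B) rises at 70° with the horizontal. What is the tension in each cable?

T_A = 16.93 lb, T_B = 20.92 lb

ΣF_x = 0: −T_A·cos65° + T_B·cos70° = 0 → T_B = 1.23565·T_A.
ΣF_y = 0: T_A·sin65° + T_B·sin70° = 35.
Substitute: T_A·(0.906308 + 1.23565·0.939693) = 35 → T_A = 16.9292 ≈ 16.93 lb.
Then T_B = 1.23565 × 16.9292 = 20.92 lb.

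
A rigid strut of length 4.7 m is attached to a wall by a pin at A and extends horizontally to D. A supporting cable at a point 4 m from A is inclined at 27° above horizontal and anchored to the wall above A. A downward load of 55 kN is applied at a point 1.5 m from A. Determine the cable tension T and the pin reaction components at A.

T = 45.43 kN, A_x = 40.48 kN, A_y = 34.38 kN

ΣM about A: T·sin27°·4 − 55·1.5 = 0 → T = 82.5/(4·0.45399) = 45.4305 ≈ 45.43 kN.
ΣF_x = 0: A_x − T·cos27° = 0 → A_x = 45.4305 × 0.891007 = 40.48 kN.
ΣF_y = 0: A_y + T·sin27° − 55 = 0 → A_y = 55 − 45.4305 × 0.45399 = 34.38 kN.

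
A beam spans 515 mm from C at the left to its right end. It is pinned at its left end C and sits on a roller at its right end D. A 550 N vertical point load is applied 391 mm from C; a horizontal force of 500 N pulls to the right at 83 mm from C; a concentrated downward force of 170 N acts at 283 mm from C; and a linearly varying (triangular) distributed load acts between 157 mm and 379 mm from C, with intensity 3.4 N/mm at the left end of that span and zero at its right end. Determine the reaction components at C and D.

C_x = -500.0 N, C_y = 417.1 N, D_y = 680.3 N

Resultant of the triangular load: ½ × 3.4 × 222 = 377.4 N, acting at 231 mm from C (one-third of the span from the peak).
ΣM about C: D_y·515 − 550·391 − 170·283 − (½·3.4·222)·231 = 0 → D_y = 350339.4/515 = 680.271 ≈ 680.3 N.
ΣF_y = 0: C_y + 680.271 − 550 − 170 − ½·3.4·222 = 0 → C_y = 417.1 N.
ΣF_x = 0: C_x + 500 = 0 → C_x = -500.0 N.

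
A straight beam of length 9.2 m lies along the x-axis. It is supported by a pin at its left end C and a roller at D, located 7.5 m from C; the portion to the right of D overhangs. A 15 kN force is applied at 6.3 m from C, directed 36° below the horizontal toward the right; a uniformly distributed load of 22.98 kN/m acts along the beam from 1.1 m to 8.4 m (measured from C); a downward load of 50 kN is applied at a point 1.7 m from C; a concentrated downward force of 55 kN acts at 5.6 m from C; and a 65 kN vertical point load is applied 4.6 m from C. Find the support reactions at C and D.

C_x = -12.14 kN, C_y = 140.7 kN, D_y = 205.9 kN

Resultant of the distributed load: 22.98 × 7.3 = 167.754 kN at 4.75 m from C.
ΣM about C: D_y·7.5 − 15·sin36°·6.3 − (22.98·7.3)·4.75 − 50·1.7 − 55·5.6 − 65·4.6 = 0 → D_y = 1544.38/7.5 = 205.917 ≈ 205.9 kN.
ΣF_y = 0: C_y + 205.917 − 15·sin36° − 22.98·7.3 − 50 − 55 − 65 = 0 → C_y = 140.7 kN.
ΣF_x = 0: C_x + 15·cos36° = 0 → C_x = -12.14 kN.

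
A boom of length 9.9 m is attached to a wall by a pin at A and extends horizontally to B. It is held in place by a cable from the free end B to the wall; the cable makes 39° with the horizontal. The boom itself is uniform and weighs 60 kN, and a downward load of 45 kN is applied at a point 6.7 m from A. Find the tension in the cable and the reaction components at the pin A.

T = 96.06 kN, A_x = 74.66 kN, A_y = 44.55 kN

ΣM about A: T·sin39°·9.9 − 60·4.95 − 45·6.7 = 0 → T = 598.5/(9.9·0.62932) = 96.0633 ≈ 96.06 kN.
ΣF_x = 0: A_x − T·cos39° = 0 → A_x = 96.0633 × 0.777146 = 74.66 kN.
ΣF_y = 0: A_y + T·sin39° − 60 − 45 = 0 → A_y = 105 − 96.0633 × 0.62932 = 44.55 kN.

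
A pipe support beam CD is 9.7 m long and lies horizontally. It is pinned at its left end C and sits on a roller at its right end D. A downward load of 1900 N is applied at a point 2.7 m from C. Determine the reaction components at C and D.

C_x = 0, C_y = 1371 N, D_y = 528.9 N

Moments about C: D_y·9.7 − 1900·2.7 = 0 → D_y = 5130/9.7 = 528.866 ≈ 528.9 N.
ΣF_y = 0: C_y + 528.866 − 1900 = 0 → C_y = 1371 N.
ΣF_x = 0: no horizontal applied forces, so C_x = 0.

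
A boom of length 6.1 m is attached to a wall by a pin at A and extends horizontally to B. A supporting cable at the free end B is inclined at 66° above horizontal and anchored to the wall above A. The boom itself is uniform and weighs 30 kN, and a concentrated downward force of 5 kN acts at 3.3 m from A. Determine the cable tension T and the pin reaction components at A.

T = 19.38 kN, A_x = 7.883 kN, A_y = 17.30 kN

ΣM about A: T·sin66°·6.1 − 30·3.05 − 5·3.3 = 0 → T = 108/(6.1·0.913545) = 19.3805 ≈ 19.38 kN.
ΣF_x = 0: A_x − T·cos66° = 0 → A_x = 19.3805 × 0.406737 = 7.883 kN.
ΣF_y = 0: A_y + T·sin66° − 30 − 5 = 0 → A_y = 35 − 19.3805 × 0.913545 = 17.30 kN.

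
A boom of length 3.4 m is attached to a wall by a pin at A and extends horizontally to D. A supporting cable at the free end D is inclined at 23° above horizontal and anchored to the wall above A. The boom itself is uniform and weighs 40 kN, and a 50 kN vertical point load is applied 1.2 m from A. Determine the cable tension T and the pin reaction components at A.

ΣM about A: T·sin23°·3.4 − 40·1.7 − 50·1.2 = 0 → T = 128/(3.4·0.390731) = 96.3503 ≈ 96.35 kN.
ΣF_x = 0: A_x − T·cos23° = 0 → A_x = 96.3503 × 0.920505 = 88.69 kN.
ΣF_y = 0: A_y + T·sin23° − 40 − 50 = 0 → A_y = 90 − 96.3503 × 0.390731 = 52.35 kN.

T = 96.35 kN, A_x = 88.69 kN, A_y = 52.35 kN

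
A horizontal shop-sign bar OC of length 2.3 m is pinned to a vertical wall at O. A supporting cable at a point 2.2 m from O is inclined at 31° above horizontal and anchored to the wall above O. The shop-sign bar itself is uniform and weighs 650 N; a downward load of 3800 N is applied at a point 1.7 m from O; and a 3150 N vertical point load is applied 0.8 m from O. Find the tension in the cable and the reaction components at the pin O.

ΣM about O: T·sin31°·2.2 − 650·1.15 − 3800·1.7 − 3150·0.8 = 0 → T = 9727.5/(2.2·0.515038) = 8584.98 ≈ 8585 N.
ΣF_x = 0: O_x − T·cos31° = 0 → O_x = 8584.98 × 0.857167 = 7359 N.
ΣF_y = 0: O_y + T·sin31° − 650 − 3800 − 3150 = 0 → O_y = 7600 − 8584.98 × 0.515038 = 3178 N.

T = 8585 N, O_x = 7359 N, O_y = 3178 N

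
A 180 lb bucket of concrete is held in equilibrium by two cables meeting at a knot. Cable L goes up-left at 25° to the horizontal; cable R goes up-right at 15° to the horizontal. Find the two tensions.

ΣF_x = 0: −T_L·cos25° + T_R·cos15° = 0 → T_R = 0.938279·T_L.
ΣF_y = 0: T_L·sin25° + T_R·sin15° = 180.
Substitute: T_L·(0.422618 + 0.938279·0.258819) = 180 → T_L = 270.489 ≈ 270.5 lb.
Then T_R = 0.938279 × 270.489 = 253.8 lb.

T_L = 270.5 lb, T_R = 253.8 lb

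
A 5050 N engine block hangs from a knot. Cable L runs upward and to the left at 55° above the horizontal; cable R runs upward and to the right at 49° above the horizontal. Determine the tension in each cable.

T_L = 3415 N, T_R = 2985 N

ΣF_x = 0: −T_L·cos55° + T_R·cos49° = 0 → T_R = 0.874276·T_L.
ΣF_y = 0: T_L·sin55° + T_R·sin49° = 5050.
Substitute: T_L·(0.819152 + 0.874276·0.75471) = 5050 → T_L = 3414.52 ≈ 3415 N.
Then T_R = 0.874276 × 3414.52 = 2985 N.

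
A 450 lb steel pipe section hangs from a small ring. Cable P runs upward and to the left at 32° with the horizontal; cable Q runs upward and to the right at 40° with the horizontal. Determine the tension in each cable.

T_P = 362.5 lb, T_Q = 401.3 lb

ΣF_x = 0: −T_P·cos32° + T_Q·cos40° = 0 → T_Q = 1.10705·T_P.
ΣF_y = 0: T_P·sin32° + T_Q·sin40° = 450.
Substitute: T_P·(0.529919 + 1.10705·0.642788) = 450 → T_P = 362.46 ≈ 362.5 lb.
Then T_Q = 1.10705 × 362.46 = 401.3 lb.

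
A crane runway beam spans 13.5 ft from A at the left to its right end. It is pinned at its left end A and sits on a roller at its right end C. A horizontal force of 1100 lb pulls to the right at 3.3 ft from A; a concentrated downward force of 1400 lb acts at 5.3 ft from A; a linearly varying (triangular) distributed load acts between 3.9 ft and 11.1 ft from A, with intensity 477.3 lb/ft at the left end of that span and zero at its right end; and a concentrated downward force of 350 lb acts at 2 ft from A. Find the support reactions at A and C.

A_x = -1100 lb, A_y = 2065 lb, C_y = 1403 lb

Resultant of the triangular load: ½ × 477.3 × 7.2 = 1718.28 lb, acting at 6.3 ft from A (one-third of the span from the peak).
Moments about A: C_y·13.5 − 1400·5.3 − (½·477.3·7.2)·6.3 − 350·2 = 0 → C_y = 18945.164/13.5 = 1403.35 ≈ 1403 lb.
ΣF_y = 0: A_y + 1403.35 − 1400 − ½·477.3·7.2 − 350 = 0 → A_y = 2065 lb.
ΣF_x = 0: A_x + 1100 = 0 → A_x = -1100 lb.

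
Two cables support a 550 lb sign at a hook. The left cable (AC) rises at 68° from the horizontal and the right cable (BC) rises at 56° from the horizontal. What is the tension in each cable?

T_AC = 371.0 lb, T_BC = 248.5 lb

ΣF_x = 0: −T_AC·cos68° + T_BC·cos56° = 0 → T_BC = 0.669906·T_AC.
ΣF_y = 0: T_AC·sin68° + T_BC·sin56° = 550.
Substitute: T_AC·(0.927184 + 0.669906·0.829038) = 550 → T_AC = 370.98 ≈ 371.0 lb.
Then T_BC = 0.669906 × 370.98 = 248.5 lb.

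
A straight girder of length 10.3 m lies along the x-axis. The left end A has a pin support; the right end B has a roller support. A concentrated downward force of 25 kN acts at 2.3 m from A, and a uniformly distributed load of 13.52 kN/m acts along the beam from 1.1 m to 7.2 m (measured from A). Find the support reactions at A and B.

A_x = 0, A_y = 68.66 kN, B_y = 38.81 kN

Resultant of the distributed load: 13.52 × 6.1 = 82.472 kN at 4.15 m from A.
Moments about A: B_y·10.3 − 25·2.3 − (13.52·6.1)·4.15 = 0 → B_y = 399.7588/10.3 = 38.8115 ≈ 38.81 kN.
ΣF_y = 0: A_y + 38.8115 − 25 − 13.52·6.1 = 0 → A_y = 68.66 kN.
ΣF_x = 0: no horizontal applied forces, so A_x = 0.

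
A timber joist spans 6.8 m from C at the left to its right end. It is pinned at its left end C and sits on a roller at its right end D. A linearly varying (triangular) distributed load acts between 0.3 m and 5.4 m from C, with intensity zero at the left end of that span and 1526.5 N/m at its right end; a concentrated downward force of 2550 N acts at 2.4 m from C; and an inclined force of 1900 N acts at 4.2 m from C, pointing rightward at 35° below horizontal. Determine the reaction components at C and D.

Resultant of the triangular load: ½ × 1526.5 × 5.1 = 3892.575 N, acting at 3.7 m from C (one-third of the span from the peak).
ΣM about C: D_y·6.8 − (½·1526.5·5.1)·3.7 − 2550·2.4 − 1900·sin35°·4.2 = 0 → D_y = 25099.7/6.8 = 3691.13 ≈ 3691 N.
ΣF_y = 0: C_y + 3691.13 − ½·1526.5·5.1 − 2550 − 1900·sin35° = 0 → C_y = 3841 N.
ΣF_x = 0: C_x + 1900·cos35° = 0 → C_x = -1556 N.

C_x = -1556 N, C_y = 3841 N, D_y = 3691 N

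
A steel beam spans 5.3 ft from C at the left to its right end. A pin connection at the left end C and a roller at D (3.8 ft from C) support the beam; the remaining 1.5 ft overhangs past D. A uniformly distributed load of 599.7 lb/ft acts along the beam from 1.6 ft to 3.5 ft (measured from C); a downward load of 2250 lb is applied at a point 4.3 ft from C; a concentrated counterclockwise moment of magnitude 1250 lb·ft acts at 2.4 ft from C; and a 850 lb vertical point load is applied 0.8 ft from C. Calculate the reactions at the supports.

C_x = 0, C_y = 1079 lb, D_y = 3161 lb

Resultant of the distributed load: 599.7 × 1.9 = 1139.43 lb at 2.55 ft from C.
Moments about C: D_y·3.8 − (599.7·1.9)·2.55 − 2250·4.3 + 1250 − 850·0.8 = 0 → D_y = 12010.5465/3.8 = 3160.67 ≈ 3161 lb.
ΣF_y = 0: C_y + 3160.67 − 599.7·1.9 − 2250 − 850 = 0 → C_y = 1079 lb.
ΣF_x = 0: no horizontal applied forces, so C_x = 0.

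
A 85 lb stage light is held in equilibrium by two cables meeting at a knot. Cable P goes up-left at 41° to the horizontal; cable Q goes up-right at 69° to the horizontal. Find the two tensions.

ΣF_x = 0: −T_P·cos41° + T_Q·cos69° = 0 → T_Q = 2.10596·T_P.
ΣF_y = 0: T_P·sin41° + T_Q·sin69° = 85.
Substitute: T_P·(0.656059 + 2.10596·0.93358) = 85 → T_P = 32.4163 ≈ 32.42 lb.
Then T_Q = 2.10596 × 32.4163 = 68.27 lb.

T_P = 32.42 lb, T_Q = 68.27 lb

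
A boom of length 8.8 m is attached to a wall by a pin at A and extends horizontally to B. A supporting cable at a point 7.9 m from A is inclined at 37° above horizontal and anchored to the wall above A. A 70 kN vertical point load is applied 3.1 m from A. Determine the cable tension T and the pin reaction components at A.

ΣM about A: T·sin37°·7.9 − 70·3.1 = 0 → T = 217/(7.9·0.601815) = 45.6425 ≈ 45.64 kN.
ΣF_x = 0: A_x − T·cos37° = 0 → A_x = 45.6425 × 0.798636 = 36.45 kN.
ΣF_y = 0: A_y + T·sin37° − 70 = 0 → A_y = 70 − 45.6425 × 0.601815 = 42.53 kN.

T = 45.64 kN, A_x = 36.45 kN, A_y = 42.53 kN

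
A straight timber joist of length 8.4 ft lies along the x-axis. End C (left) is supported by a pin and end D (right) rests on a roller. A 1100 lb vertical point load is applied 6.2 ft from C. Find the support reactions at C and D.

C_x = 0, C_y = 288.1 lb, D_y = 811.9 lb

ΣM about C: D_y·8.4 − 1100·6.2 = 0 → D_y = 6820/8.4 = 811.905 ≈ 811.9 lb.
ΣF_y = 0: C_y + 811.905 − 1100 = 0 → C_y = 288.1 lb.
ΣF_x = 0: no horizontal applied forces, so C_x = 0.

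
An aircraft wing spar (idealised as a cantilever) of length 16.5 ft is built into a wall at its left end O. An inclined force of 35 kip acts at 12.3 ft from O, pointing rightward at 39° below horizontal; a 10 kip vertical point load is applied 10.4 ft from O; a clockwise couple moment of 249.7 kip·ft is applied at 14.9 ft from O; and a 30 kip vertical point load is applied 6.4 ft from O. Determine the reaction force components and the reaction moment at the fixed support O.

ΣF_x = 0: O_x + 35·cos39° = 0 → O_x = -27.20 kip.
ΣF_y = 0: O_y − 35·sin39° − 10 − 30 = 0 → O_y = 62.03 kip.
ΣM about O: M_O − 35·sin39°·12.3 − 10·10.4 − 249.7 − 30·6.4 = 0 → M_O = 816.6 kip·ft.

O_x = -27.20 kip, O_y = 62.03 kip, M_O = 816.6 kip·ft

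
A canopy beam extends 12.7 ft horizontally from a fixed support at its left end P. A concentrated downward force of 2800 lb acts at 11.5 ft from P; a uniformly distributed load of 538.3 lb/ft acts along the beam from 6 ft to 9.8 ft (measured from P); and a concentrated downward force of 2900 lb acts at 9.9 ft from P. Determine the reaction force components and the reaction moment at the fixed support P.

Resultant of the distributed load: 538.3 × 3.8 = 2045.54 lb at 7.9 ft from P.
ΣF_x = 0: P_x = 0.
ΣF_y = 0: P_y − 2800 − 538.3·3.8 − 2900 = 0 → P_y = 7746 lb.
ΣM about P: M_P − 2800·11.5 − (538.3·3.8)·7.9 − 2900·9.9 = 0 → M_P = 77070 lb·ft.

P_x = 0, P_y = 7746 lb, M_P = 77070 lb·ft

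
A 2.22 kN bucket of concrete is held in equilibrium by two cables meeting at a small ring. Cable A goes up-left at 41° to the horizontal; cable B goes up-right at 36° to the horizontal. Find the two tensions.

T_A = 1.843 kN, T_B = 1.720 kN

ΣF_x = 0: −T_A·cos41° + T_B·cos36° = 0 → T_B = 0.932872·T_A.
ΣF_y = 0: T_A·sin41° + T_B·sin36° = 2.22.
Substitute: T_A·(0.656059 + 0.932872·0.587785) = 2.22 → T_A = 1.84326 ≈ 1.843 kN.
Then T_B = 0.932872 × 1.84326 = 1.720 kN.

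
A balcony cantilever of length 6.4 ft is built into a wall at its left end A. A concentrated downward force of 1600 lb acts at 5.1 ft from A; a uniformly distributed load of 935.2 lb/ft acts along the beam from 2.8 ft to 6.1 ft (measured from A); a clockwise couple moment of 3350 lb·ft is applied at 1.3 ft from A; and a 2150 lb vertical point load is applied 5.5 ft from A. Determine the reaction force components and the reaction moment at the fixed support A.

A_x = 0, A_y = 6836 lb, M_A = 37070 lb·ft

Resultant of the distributed load: 935.2 × 3.3 = 3086.16 lb at 4.45 ft from A.
ΣF_x = 0: A_x = 0.
ΣF_y = 0: A_y − 1600 − 935.2·3.3 − 2150 = 0 → A_y = 6836 lb.
ΣM about A: M_A − 1600·5.1 − (935.2·3.3)·4.45 − 3350 − 2150·5.5 = 0 → M_A = 37070 lb·ft.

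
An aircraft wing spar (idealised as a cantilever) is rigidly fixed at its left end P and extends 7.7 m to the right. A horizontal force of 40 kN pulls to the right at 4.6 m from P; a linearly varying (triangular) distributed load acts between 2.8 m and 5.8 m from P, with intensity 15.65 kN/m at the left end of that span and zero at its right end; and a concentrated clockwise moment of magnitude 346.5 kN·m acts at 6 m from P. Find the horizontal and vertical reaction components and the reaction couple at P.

Resultant of the triangular load: ½ × 15.65 × 3 = 23.475 kN, acting at 3.8 m from P (one-third of the span from the peak).
ΣF_x = 0: P_x + 40 = 0 → P_x = -40.00 kN.
ΣF_y = 0: P_y − ½·15.65·3 = 0 → P_y = 23.48 kN.
ΣM about P: M_P − (½·15.65·3)·3.8 − 346.5 = 0 → M_P = 435.7 kN·m.

P_x = -40.00 kN, P_y = 23.48 kN, M_P = 435.7 kN·m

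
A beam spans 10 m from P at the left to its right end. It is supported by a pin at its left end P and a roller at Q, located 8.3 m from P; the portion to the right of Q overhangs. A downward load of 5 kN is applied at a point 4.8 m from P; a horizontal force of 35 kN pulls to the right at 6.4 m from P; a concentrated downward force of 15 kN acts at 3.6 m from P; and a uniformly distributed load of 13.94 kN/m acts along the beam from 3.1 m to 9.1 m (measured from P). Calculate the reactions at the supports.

Resultant of the distributed load: 13.94 × 6 = 83.64 kN at 6.1 m from P.
Taking moments about P: Q_y·8.3 − 5·4.8 − 15·3.6 − (13.94·6)·6.1 = 0 → Q_y = 588.204/8.3 = 70.868 ≈ 70.87 kN.
ΣF_y = 0: P_y + 70.868 − 5 − 15 − 13.94·6 = 0 → P_y = 32.77 kN.
ΣF_x = 0: P_x + 35 = 0 → P_x = -35.00 kN.

P_x = -35.00 kN, P_y = 32.77 kN, Q_y = 70.87 kN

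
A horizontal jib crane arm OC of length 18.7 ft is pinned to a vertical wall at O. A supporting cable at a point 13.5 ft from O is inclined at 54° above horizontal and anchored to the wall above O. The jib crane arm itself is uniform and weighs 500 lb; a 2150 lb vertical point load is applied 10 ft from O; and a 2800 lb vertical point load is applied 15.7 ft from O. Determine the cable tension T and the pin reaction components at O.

T = 6422 lb, O_x = 3775 lb, O_y = 254.8 lb

ΣM about O: T·sin54°·13.5 − 500·9.35 − 2150·10 − 2800·15.7 = 0 → T = 70135/(13.5·0.809017) = 6421.6 ≈ 6422 lb.
ΣF_x = 0: O_x − T·cos54° = 0 → O_x = 6421.6 × 0.587785 = 3775 lb.
ΣF_y = 0: O_y + T·sin54° − 500 − 2150 − 2800 = 0 → O_y = 5450 − 6421.6 × 0.809017 = 254.8 lb.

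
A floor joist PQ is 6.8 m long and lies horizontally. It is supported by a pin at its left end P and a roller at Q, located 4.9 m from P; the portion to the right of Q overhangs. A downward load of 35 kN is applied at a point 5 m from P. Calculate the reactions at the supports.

ΣM about P: Q_y·4.9 − 35·5 = 0 → Q_y = 175/4.9 = 35.7143 ≈ 35.71 kN.
ΣF_y = 0: P_y + 35.7143 − 35 = 0 → P_y = -0.7143 kN.
ΣF_x = 0: no horizontal applied forces, so P_x = 0.

P_x = 0, P_y = -0.7143 kN, Q_y = 35.71 kN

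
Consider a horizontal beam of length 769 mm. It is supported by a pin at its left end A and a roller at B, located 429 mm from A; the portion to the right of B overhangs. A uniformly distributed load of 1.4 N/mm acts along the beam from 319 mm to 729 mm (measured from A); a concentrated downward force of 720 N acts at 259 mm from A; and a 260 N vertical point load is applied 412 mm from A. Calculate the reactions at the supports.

A_x = 0, A_y = 168.5 N, B_y = 1385 N

Resultant of the distributed load: 1.4 × 410 = 574 N at 524 mm from A.
Taking moments about A: B_y·429 − (1.4·410)·524 − 720·259 − 260·412 = 0 → B_y = 594376/429 = 1385.49 ≈ 1385 N.
ΣF_y = 0: A_y + 1385.49 − 1.4·410 − 720 − 260 = 0 → A_y = 168.5 N.
ΣF_x = 0: no horizontal applied forces, so A_x = 0.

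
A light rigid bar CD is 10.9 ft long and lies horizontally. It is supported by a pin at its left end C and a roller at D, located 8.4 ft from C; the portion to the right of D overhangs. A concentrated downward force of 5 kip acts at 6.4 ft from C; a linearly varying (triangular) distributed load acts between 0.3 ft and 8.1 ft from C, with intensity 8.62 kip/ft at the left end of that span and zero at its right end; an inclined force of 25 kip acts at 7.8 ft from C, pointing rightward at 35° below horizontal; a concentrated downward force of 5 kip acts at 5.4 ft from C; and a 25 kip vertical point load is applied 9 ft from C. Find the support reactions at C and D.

Resultant of the triangular load: ½ × 8.62 × 7.8 = 33.618 kip, acting at 2.9 ft from C (one-third of the span from the peak).
Moments about C: D_y·8.4 − 5·6.4 − (½·8.62·7.8)·2.9 − 25·sin35°·7.8 − 5·5.4 − 25·9 = 0 → D_y = 493.34/8.4 = 58.731 ≈ 58.73 kip.
ΣF_y = 0: C_y + 58.731 − 5 − ½·8.62·7.8 − 25·sin35° − 5 − 25 = 0 → C_y = 24.23 kip.
ΣF_x = 0: C_x + 25·cos35° = 0 → C_x = -20.48 kip.

C_x = -20.48 kip, C_y = 24.23 kip, D_y = 58.73 kip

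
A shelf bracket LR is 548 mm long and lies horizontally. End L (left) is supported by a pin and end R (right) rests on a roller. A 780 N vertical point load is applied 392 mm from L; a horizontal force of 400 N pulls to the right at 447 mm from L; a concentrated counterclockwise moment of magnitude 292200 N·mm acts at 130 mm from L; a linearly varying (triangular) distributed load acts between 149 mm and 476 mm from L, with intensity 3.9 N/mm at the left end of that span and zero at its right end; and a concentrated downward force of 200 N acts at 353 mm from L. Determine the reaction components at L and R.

L_x = -400.0 N, L_y = 1164 N, R_y = 453.8 N

Resultant of the triangular load: ½ × 3.9 × 327 = 637.65 N, acting at 258 mm from L (one-third of the span from the peak).
ΣM about L: R_y·548 − 780·392 + 292200 − (½·3.9·327)·258 − 200·353 = 0 → R_y = 248673.7/548 = 453.784 ≈ 453.8 N.
ΣF_y = 0: L_y + 453.784 − 780 − ½·3.9·327 − 200 = 0 → L_y = 1164 N.
ΣF_x = 0: L_x + 400 = 0 → L_x = -400.0 N.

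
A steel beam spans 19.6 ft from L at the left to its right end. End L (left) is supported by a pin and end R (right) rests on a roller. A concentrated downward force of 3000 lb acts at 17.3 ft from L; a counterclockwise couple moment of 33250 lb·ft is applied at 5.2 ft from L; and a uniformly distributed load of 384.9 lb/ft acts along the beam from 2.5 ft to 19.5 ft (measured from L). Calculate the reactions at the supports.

Resultant of the distributed load: 384.9 × 17 = 6543.3 lb at 11 ft from L.
Taking moments about L: R_y·19.6 − 3000·17.3 + 33250 − (384.9·17)·11 = 0 → R_y = 90626.3/19.6 = 4623.79 ≈ 4624 lb.
ΣF_y = 0: L_y + 4623.79 − 3000 − 384.9·17 = 0 → L_y = 4920 lb.
ΣF_x = 0: no horizontal applied forces, so L_x = 0.

L_x = 0, L_y = 4920 lb, R_y = 4624 lb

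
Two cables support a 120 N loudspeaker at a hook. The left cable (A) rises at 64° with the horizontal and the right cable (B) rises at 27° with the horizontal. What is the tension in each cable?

ΣF_x = 0: −T_A·cos64° + T_B·cos27° = 0 → T_B = 0.491995·T_A.
ΣF_y = 0: T_A·sin64° + T_B·sin27° = 120.
Substitute: T_A·(0.898794 + 0.491995·0.45399) = 120 → T_A = 106.937 ≈ 106.9 N.
Then T_B = 0.491995 × 106.937 = 52.61 N.

T_A = 106.9 N, T_B = 52.61 N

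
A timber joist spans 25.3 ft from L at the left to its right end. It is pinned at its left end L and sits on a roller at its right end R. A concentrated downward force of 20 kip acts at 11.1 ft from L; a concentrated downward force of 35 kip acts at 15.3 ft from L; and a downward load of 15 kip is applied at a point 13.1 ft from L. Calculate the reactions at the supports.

L_x = 0, L_y = 32.29 kip, R_y = 37.71 kip

ΣM about L: R_y·25.3 − 20·11.1 − 35·15.3 − 15·13.1 = 0 → R_y = 954/25.3 = 37.7075 ≈ 37.71 kip.
ΣF_y = 0: L_y + 37.7075 − 20 − 35 − 15 = 0 → L_y = 32.29 kip.
ΣF_x = 0: no horizontal applied forces, so L_x = 0.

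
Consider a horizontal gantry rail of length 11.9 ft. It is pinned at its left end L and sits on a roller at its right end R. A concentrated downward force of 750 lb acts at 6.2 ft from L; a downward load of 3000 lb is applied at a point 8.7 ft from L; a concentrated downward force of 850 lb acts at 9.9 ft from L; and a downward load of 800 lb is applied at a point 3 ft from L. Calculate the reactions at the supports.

Moments about L: R_y·11.9 − 750·6.2 − 3000·8.7 − 850·9.9 − 800·3 = 0 → R_y = 41565/11.9 = 3492.86 ≈ 3493 lb.
ΣF_y = 0: L_y + 3492.86 − 750 − 3000 − 850 − 800 = 0 → L_y = 1907 lb.
ΣF_x = 0: no horizontal applied forces, so L_x = 0.

L_x = 0, L_y = 1907 lb, R_y = 3493 lb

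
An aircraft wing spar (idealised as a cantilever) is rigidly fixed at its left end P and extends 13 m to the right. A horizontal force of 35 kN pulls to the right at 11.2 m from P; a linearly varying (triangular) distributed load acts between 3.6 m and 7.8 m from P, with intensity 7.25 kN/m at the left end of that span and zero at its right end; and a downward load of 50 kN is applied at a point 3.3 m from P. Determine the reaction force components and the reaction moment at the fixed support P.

Resultant of the triangular load: ½ × 7.25 × 4.2 = 15.225 kN, acting at 5 m from P (one-third of the span from the peak).
ΣF_x = 0: P_x + 35 = 0 → P_x = -35.00 kN.
ΣF_y = 0: P_y − ½·7.25·4.2 − 50 = 0 → P_y = 65.22 kN.
ΣM about P: M_P − (½·7.25·4.2)·5 − 50·3.3 = 0 → M_P = 241.1 kN·m.

P_x = -35.00 kN, P_y = 65.22 kN, M_P = 241.1 kN·m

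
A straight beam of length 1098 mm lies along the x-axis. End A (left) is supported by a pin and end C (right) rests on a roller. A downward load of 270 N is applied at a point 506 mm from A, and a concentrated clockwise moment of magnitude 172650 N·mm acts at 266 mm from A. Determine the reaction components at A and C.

Taking moments about A: C_y·1098 − 270·506 − 172650 = 0 → C_y = 309270/1098 = 281.667 ≈ 281.7 N.
ΣF_y = 0: A_y + 281.667 − 270 = 0 → A_y = -11.67 N.
ΣF_x = 0: no horizontal applied forces, so A_x = 0.

A_x = 0, A_y = -11.67 N, C_y = 281.7 N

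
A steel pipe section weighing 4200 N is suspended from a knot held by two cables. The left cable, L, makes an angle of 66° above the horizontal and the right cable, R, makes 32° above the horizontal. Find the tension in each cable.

ΣF_x = 0: −T_L·cos66° + T_R·cos32° = 0 → T_R = 0.479615·T_L.
ΣF_y = 0: T_L·sin66° + T_R·sin32° = 4200.
Substitute: T_L·(0.913545 + 0.479615·0.529919) = 4200 → T_L = 3596.81 ≈ 3597 N.
Then T_R = 0.479615 × 3596.81 = 1725 N.

T_L = 3597 N, T_R = 1725 N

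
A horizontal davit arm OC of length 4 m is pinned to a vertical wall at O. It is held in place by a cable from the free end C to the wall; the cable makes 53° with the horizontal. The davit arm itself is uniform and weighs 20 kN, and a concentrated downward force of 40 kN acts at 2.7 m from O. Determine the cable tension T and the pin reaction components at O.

ΣM about O: T·sin53°·4 − 20·2 − 40·2.7 = 0 → T = 148/(4·0.798636) = 46.329 ≈ 46.33 kN.
ΣF_x = 0: O_x − T·cos53° = 0 → O_x = 46.329 × 0.601815 = 27.88 kN.
ΣF_y = 0: O_y + T·sin53° − 20 − 40 = 0 → O_y = 60 − 46.329 × 0.798636 = 23.00 kN.

T = 46.33 kN, O_x = 27.88 kN, O_y = 23.00 kN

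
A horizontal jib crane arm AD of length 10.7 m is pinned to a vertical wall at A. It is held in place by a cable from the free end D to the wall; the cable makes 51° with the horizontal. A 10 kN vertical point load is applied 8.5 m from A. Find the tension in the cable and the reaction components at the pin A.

ΣM about A: T·sin51°·10.7 − 10·8.5 = 0 → T = 85/(10.7·0.777146) = 10.2219 ≈ 10.22 kN.
ΣF_x = 0: A_x − T·cos51° = 0 → A_x = 10.2219 × 0.62932 = 6.433 kN.
ΣF_y = 0: A_y + T·sin51° − 10 = 0 → A_y = 10 − 10.2219 × 0.777146 = 2.056 kN.

T = 10.22 kN, A_x = 6.433 kN, A_y = 2.056 kN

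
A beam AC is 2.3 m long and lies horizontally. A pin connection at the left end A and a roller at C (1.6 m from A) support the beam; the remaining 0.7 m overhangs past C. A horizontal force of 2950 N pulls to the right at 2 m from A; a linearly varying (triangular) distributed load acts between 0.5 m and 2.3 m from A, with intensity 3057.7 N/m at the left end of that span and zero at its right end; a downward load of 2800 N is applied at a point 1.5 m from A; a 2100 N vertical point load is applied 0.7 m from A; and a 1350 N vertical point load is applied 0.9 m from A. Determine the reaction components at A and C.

A_x = -2950 N, A_y = 2807 N, C_y = 6195 N

Resultant of the triangular load: ½ × 3057.7 × 1.8 = 2751.93 N, acting at 1.1 m from A (one-third of the span from the peak).
Taking moments about A: C_y·1.6 − (½·3057.7·1.8)·1.1 − 2800·1.5 − 2100·0.7 − 1350·0.9 = 0 → C_y = 9912.123/1.6 = 6195.08 ≈ 6195 N.
ΣF_y = 0: A_y + 6195.08 − ½·3057.7·1.8 − 2800 − 2100 − 1350 = 0 → A_y = 2807 N.
ΣF_x = 0: A_x + 2950 = 0 → A_x = -2950 N.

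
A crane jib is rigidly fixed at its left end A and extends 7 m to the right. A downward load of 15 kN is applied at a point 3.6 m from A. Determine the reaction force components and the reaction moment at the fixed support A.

ΣF_x = 0: A_x = 0.
ΣF_y = 0: A_y − 15 = 0 → A_y = 15.00 kN.
ΣM about A: M_A − 15·3.6 = 0 → M_A = 54.00 kN·m.

A_x = 0, A_y = 15.00 kN, M_A = 54.00 kN·m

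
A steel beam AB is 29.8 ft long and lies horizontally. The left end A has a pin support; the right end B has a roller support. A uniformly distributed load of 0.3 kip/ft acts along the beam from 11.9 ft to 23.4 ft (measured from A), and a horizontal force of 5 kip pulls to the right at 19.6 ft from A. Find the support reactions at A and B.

A_x = -5.000 kip, A_y = 1.407 kip, B_y = 2.043 kip

Resultant of the distributed load: 0.3 × 11.5 = 3.45 kip at 17.65 ft from A.
ΣM about A: B_y·29.8 − (0.3·11.5)·17.65 = 0 → B_y = 60.8925/29.8 = 2.04337 ≈ 2.043 kip.
ΣF_y = 0: A_y + 2.04337 − 0.3·11.5 = 0 → A_y = 1.407 kip.
ΣF_x = 0: A_x + 5 = 0 → A_x = -5.000 kip.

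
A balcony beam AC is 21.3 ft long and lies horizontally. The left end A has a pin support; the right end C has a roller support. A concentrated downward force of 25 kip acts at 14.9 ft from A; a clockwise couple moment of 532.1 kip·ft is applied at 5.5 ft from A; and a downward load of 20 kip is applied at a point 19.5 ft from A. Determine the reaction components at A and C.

Taking moments about A: C_y·21.3 − 25·14.9 − 532.1 − 20·19.5 = 0 → C_y = 1294.6/21.3 = 60.7793 ≈ 60.78 kip.
ΣF_y = 0: A_y + 60.7793 − 25 − 20 = 0 → A_y = -15.78 kip.
ΣF_x = 0: no horizontal applied forces, so A_x = 0.

A_x = 0, A_y = -15.78 kip, C_y = 60.78 kip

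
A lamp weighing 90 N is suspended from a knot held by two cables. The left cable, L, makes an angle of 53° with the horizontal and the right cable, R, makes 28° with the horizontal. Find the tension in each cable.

T_L = 80.46 N, T_R = 54.84 N

ΣF_x = 0: −T_L·cos53° + T_R·cos28° = 0 → T_R = 0.681598·T_L.
ΣF_y = 0: T_L·sin53° + T_R·sin28° = 90.
Substitute: T_L·(0.798636 + 0.681598·0.469472) = 90 → T_L = 80.4558 ≈ 80.46 N.
Then T_R = 0.681598 × 80.4558 = 54.84 N.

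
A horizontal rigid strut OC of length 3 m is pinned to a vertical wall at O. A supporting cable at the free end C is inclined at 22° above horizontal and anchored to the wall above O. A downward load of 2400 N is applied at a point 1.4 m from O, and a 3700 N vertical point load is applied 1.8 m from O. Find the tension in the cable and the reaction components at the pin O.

T = 8916 N, O_x = 8267 N, O_y = 2760 N

ΣM about O: T·sin22°·3 − 2400·1.4 − 3700·1.8 = 0 → T = 10020/(3·0.374607) = 8916.01 ≈ 8916 N.
ΣF_x = 0: O_x − T·cos22° = 0 → O_x = 8916.01 × 0.927184 = 8267 N.
ΣF_y = 0: O_y + T·sin22° − 2400 − 3700 = 0 → O_y = 6100 − 8916.01 × 0.374607 = 2760 N.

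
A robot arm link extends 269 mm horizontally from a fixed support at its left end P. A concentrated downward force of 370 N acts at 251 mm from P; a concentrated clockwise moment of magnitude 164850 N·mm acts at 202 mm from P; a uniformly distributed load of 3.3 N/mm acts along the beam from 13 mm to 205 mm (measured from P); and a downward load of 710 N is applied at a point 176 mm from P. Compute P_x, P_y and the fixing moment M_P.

Resultant of the distributed load: 3.3 × 192 = 633.6 N at 109 mm from P.
ΣF_x = 0: P_x = 0.
ΣF_y = 0: P_y − 370 − 3.3·192 − 710 = 0 → P_y = 1714 N.
ΣM about P: M_P − 370·251 − 164850 − (3.3·192)·109 − 710·176 = 0 → M_P = 451700 N·mm.

P_x = 0, P_y = 1714 N, M_P = 451700 N·mm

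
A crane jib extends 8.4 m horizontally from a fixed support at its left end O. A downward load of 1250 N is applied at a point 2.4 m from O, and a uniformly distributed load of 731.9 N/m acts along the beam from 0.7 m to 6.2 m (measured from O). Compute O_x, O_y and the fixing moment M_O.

O_x = 0, O_y = 5275 N, M_O = 16890 N·m

Resultant of the distributed load: 731.9 × 5.5 = 4025.45 N at 3.45 m from O.
ΣF_x = 0: O_x = 0.
ΣF_y = 0: O_y − 1250 − 731.9·5.5 = 0 → O_y = 5275 N.
ΣM about O: M_O − 1250·2.4 − (731.9·5.5)·3.45 = 0 → M_O = 16890 N·m.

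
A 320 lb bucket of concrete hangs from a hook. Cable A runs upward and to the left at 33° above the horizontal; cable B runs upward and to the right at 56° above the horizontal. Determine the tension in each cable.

T_A = 179.0 lb, T_B = 268.4 lb

ΣF_x = 0: −T_A·cos33° + T_B·cos56° = 0 → T_B = 1.49979·T_A.
ΣF_y = 0: T_A·sin33° + T_B·sin56° = 320.
Substitute: T_A·(0.544639 + 1.49979·0.829038) = 320 → T_A = 178.969 ≈ 179.0 lb.
Then T_B = 1.49979 × 178.969 = 268.4 lb.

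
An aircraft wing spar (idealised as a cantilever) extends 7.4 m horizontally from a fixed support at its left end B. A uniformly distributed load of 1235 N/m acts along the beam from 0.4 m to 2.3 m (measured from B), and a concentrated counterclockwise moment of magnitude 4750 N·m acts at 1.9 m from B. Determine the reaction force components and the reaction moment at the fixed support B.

Resultant of the distributed load: 1235 × 1.9 = 2346.5 N at 1.35 m from B.
ΣF_x = 0: B_x = 0.
ΣF_y = 0: B_y − 1235·1.9 = 0 → B_y = 2346 N.
ΣM about B: M_B − (1235·1.9)·1.35 + 4750 = 0 → M_B = -1582 N·m.

B_x = 0, B_y = 2346 N, M_B = -1582 N·m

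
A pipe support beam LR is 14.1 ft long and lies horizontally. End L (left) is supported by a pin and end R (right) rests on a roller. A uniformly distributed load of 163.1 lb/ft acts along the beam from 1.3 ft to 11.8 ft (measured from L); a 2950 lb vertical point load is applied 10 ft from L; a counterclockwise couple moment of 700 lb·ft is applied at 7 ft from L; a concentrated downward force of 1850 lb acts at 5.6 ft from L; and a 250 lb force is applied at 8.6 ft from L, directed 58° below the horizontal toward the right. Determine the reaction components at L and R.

Resultant of the distributed load: 163.1 × 10.5 = 1712.55 lb at 6.55 ft from L.
Moments about L: R_y·14.1 − (163.1·10.5)·6.55 − 2950·10 + 700 − 1850·5.6 − 250·sin58°·8.6 = 0 → R_y = 52200.5/14.1 = 3702.16 ≈ 3702 lb.
ΣF_y = 0: L_y + 3702.16 − 163.1·10.5 − 2950 − 1850 − 250·sin58° = 0 → L_y = 3022 lb.
ΣF_x = 0: L_x + 250·cos58° = 0 → L_x = -132.5 lb.

L_x = -132.5 lb, L_y = 3022 lb, R_y = 3702 lb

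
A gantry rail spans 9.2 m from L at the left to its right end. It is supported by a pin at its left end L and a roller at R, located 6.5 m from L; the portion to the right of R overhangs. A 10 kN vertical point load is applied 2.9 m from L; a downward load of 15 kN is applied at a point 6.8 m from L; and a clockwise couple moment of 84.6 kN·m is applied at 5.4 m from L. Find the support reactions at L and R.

L_x = 0, L_y = -8.169 kN, R_y = 33.17 kN

Taking moments about L: R_y·6.5 − 10·2.9 − 15·6.8 − 84.6 = 0 → R_y = 215.6/6.5 = 33.1692 ≈ 33.17 kN.
ΣF_y = 0: L_y + 33.1692 − 10 − 15 = 0 → L_y = -8.169 kN.
ΣF_x = 0: no horizontal applied forces, so L_x = 0.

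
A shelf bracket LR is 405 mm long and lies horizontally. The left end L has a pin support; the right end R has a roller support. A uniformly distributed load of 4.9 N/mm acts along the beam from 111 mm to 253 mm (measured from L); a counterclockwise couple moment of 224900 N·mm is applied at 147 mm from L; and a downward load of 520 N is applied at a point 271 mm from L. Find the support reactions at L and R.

L_x = 0, L_y = 1110 N, R_y = 105.3 N

Resultant of the distributed load: 4.9 × 142 = 695.8 N at 182 mm from L.
ΣM about L: R_y·405 − (4.9·142)·182 + 224900 − 520·271 = 0 → R_y = 42655.6/405 = 105.322 ≈ 105.3 N.
ΣF_y = 0: L_y + 105.322 − 4.9·142 − 520 = 0 → L_y = 1110 N.
ΣF_x = 0: no horizontal applied forces, so L_x = 0.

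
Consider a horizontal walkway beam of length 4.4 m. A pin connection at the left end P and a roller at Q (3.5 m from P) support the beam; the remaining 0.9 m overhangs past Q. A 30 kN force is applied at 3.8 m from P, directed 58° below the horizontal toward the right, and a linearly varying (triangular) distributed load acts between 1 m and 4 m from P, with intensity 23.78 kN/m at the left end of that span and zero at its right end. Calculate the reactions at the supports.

Resultant of the triangular load: ½ × 23.78 × 3 = 35.67 kN, acting at 2 m from P (one-third of the span from the peak).
Moments about P: Q_y·3.5 − 30·sin58°·3.8 − (½·23.78·3)·2 = 0 → Q_y = 168.017/3.5 = 48.0049 ≈ 48.00 kN.
ΣF_y = 0: P_y + 48.0049 − 30·sin58° − ½·23.78·3 = 0 → P_y = 13.11 kN.
ΣF_x = 0: P_x + 30·cos58° = 0 → P_x = -15.90 kN.

P_x = -15.90 kN, P_y = 13.11 kN, Q_y = 48.00 kN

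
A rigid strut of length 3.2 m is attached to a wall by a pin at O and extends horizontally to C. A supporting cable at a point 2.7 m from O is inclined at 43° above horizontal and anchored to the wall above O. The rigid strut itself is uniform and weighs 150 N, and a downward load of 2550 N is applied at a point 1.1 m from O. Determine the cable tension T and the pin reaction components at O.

ΣM about O: T·sin43°·2.7 − 150·1.6 − 2550·1.1 = 0 → T = 3045/(2.7·0.681998) = 1653.64 ≈ 1654 N.
ΣF_x = 0: O_x − T·cos43° = 0 → O_x = 1653.64 × 0.731354 = 1209 N.
ΣF_y = 0: O_y + T·sin43° − 150 − 2550 = 0 → O_y = 2700 − 1653.64 × 0.681998 = 1572 N.

T = 1654 N, O_x = 1209 N, O_y = 1572 N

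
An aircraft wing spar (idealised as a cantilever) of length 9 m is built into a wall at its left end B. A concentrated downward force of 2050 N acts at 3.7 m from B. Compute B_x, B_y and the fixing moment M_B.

B_x = 0, B_y = 2050 N, M_B = 7585 N·m

ΣF_x = 0: B_x = 0.
ΣF_y = 0: B_y − 2050 = 0 → B_y = 2050 N.
ΣM about B: M_B − 2050·3.7 = 0 → M_B = 7585 N·m.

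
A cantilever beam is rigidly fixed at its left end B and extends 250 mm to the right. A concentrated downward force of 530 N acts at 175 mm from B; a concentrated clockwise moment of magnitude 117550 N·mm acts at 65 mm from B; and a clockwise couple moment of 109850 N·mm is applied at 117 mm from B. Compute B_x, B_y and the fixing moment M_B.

ΣF_x = 0: B_x = 0.
ΣF_y = 0: B_y − 530 = 0 → B_y = 530.0 N.
ΣM about B: M_B − 530·175 − 117550 − 109850 = 0 → M_B = 320200 N·mm.

B_x = 0, B_y = 530.0 N, M_B = 320200 N·mm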